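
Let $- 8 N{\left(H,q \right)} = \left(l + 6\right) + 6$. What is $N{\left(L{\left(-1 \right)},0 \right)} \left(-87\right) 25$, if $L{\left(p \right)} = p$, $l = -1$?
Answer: $\frac{23925}{8} \approx 2990.6$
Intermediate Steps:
$N{\left(H,q \right)} = - \frac{11}{8}$ ($N{\left(H,q \right)} = - \frac{\left(-1 + 6\right) + 6}{8} = - \frac{5 + 6}{8} = \left(- \frac{1}{8}\right) 11 = - \frac{11}{8}$)
$N{\left(L{\left(-1 \right)},0 \right)} \left(-87\right) 25 = \left(- \frac{11}{8}\right) \left(-87\right) 25 = \frac{957}{8} \cdot 25 = \frac{23925}{8}$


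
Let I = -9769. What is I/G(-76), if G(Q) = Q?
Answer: 9769/76 ≈ 128.54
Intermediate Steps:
I/G(-76) = -9769/(-76) = -9769*(-1/76) = 9769/76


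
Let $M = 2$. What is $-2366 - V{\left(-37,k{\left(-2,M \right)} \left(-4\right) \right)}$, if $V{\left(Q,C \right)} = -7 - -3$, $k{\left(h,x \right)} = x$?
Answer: $-2362$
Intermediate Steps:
$V{\left(Q,C \right)} = -4$ ($V{\left(Q,C \right)} = -7 + 3 = -4$)
$-2366 - V{\left(-37,k{\left(-2,M \right)} \left(-4\right) \right)} = -2366 - -4 = -2366 + 4 = -2362$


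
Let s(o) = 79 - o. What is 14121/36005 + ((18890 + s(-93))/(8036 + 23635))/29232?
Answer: 242111154493/617290170840 ≈ 0.39222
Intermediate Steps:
14121/36005 + ((18890 + s(-93))/(8036 + 23635))/29232 = 14121/36005 + ((18890 + (79 - 1*(-93)))/(8036 + 23635))/29232 = 14121*(1/36005) + ((18890 + (79 + 93))/31671)*(1/29232) = 14121/36005 + ((18890 + 172)*(1/31671))*(1/29232) = 14121/36005 + (19062*(1/31671))*(1/29232) = 14121/36005 + (706/1173)*(1/29232) = 14121/36005 + 353/17144568 = 242111154493/617290170840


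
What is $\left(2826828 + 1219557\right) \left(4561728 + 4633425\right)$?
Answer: $37207129171905$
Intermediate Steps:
$\left(2826828 + 1219557\right) \left(4561728 + 4633425\right) = 4046385 \cdot 9195153 = 37207129171905$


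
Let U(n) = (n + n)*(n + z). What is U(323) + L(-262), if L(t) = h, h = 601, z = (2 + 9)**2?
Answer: 287425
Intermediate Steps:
z = 121 (z = 11**2 = 121)
U(n) = 2*n*(121 + n) (U(n) = (n + n)*(n + 121) = (2*n)*(121 + n) = 2*n*(121 + n))
L(t) = 601
U(323) + L(-262) = 2*323*(121 + 323) + 601 = 2*323*444 + 601 = 286824 + 601 = 287425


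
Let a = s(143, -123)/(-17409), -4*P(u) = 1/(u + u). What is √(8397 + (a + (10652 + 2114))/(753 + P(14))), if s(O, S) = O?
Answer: √370141164893281243245/209741145 ≈ 91.728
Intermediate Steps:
P(u) = -1/(8*u) (P(u) = -1/(4*(u + u)) = -1/(2*u)/4 = -1/(8*u))
a = -143/17409 (a = 143/(-17409) = 143*(-1/17409) = -143/17409 ≈ -0.0082141)
√(8397 + (a + (10652 + 2114))/(753 + P(14))) = √(8397 + (-143/17409 + (10652 + 2114))/(753 - ⅛/14)) = √(8397 + (-143/17409 + 12766)/(753 - ⅛*1/14)) = √(8397 + 222243151/(17409*(753 - 1/112))) = √(8397 + 222243151/(17409*(84335/112))) = √(8397 + (222243151/17409)*(112/84335)) = √(8397 + 3555890416/209741145) = √(1764752284981/209741145) = √370141164893281243245/209741145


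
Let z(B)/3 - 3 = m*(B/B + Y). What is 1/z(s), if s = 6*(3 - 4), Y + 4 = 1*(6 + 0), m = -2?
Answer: -⅑ ≈ -0.11111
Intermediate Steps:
Y = 2 (Y = -4 + 1*(6 + 0) = -4 + 1*6 = -4 + 6 = 2)
s = -6 (s = 6*(-1) = -6)
z(B) = -9 (z(B) = 9 + 3*(-2*(B/B + 2)) = 9 + 3*(-2*(1 + 2)) = 9 + 3*(-2*3) = 9 + 3*(-6) = 9 - 18 = -9)
1/z(s) = 1/(-9) = -⅑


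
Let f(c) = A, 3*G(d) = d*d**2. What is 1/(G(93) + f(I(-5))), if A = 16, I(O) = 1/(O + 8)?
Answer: 1/268135 ≈ 3.7295e-6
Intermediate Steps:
I(O) = 1/(8 + O)
G(d) = d**3/3 (G(d) = (d*d**2)/3 = d**3/3)
f(c) = 16
1/(G(93) + f(I(-5))) = 1/((1/3)*93**3 + 16) = 1/((1/3)*804357 + 16) = 1/(268119 + 16) = 1/268135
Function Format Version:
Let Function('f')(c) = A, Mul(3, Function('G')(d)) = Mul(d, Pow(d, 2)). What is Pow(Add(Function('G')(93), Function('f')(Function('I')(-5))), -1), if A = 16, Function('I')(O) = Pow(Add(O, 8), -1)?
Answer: Rational(1, 268135) ≈ 3.7295e-6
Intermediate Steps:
Function('I')(O) = Pow(Add(8, O), -1)
Function('G')(d) = Mul(Rational(1, 3), Pow(d, 3)) (Function('G')(d) = Mul(Rational(1, 3), Mul(d, Pow(d, 2))) = Mul(Rational(1, 3), Pow(d, 3)))
Function('f')(c) = 16
Pow(Add(Function('G')(93), Function('f')(Function('I')(-5))), -1) = Pow(Add(Mul(Rational(1, 3), Pow(93, 3)), 16), -1) = Pow(Add(Mul(Rational(1, 3), 804357), 16), -1) = Pow(Add(268119, 16), -1) = Pow(268135, -1) = Rational(1, 268135)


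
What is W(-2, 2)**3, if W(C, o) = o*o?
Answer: 64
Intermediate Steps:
W(C, o) = o**2
W(-2, 2)**3 = (2**2)**3 = 4**3 = 64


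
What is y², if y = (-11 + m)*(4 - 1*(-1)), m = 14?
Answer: 225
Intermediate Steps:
y = 15 (y = (-11 + 14)*(4 - 1*(-1)) = 3*(4 + 1) = 3*5 = 15)
y² = 15² = 225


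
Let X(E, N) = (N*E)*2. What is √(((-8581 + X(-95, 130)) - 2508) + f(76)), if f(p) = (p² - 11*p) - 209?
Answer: I*√31058 ≈ 176.23*I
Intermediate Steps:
f(p) = -209 + p² - 11*p
X(E, N) = 2*E*N (X(E, N) = (E*N)*2 = 2*E*N)
√(((-8581 + X(-95, 130)) - 2508) + f(76)) = √(((-8581 + 2*(-95)*130) - 2508) + (-209 + 76² - 11*76)) = √(((-8581 - 24700) - 2508) + (-209 + 5776 - 836)) = √((-33281 - 2508) + 4731) = √(-35789 + 4731) = √(-31058) = I*√31058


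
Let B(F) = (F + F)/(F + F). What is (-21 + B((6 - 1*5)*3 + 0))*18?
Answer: -360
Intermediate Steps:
B(F) = 1 (B(F) = (2*F)/((2*F)) = (2*F)*(1/(2*F)) = 1)
(-21 + B((6 - 1*5)*3 + 0))*18 = (-21 + 1)*18 = -20*18 = -360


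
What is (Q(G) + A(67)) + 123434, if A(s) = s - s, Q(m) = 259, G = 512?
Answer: 123693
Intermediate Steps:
A(s) = 0
(Q(G) + A(67)) + 123434 = (259 + 0) + 123434 = 259 + 123434 = 123693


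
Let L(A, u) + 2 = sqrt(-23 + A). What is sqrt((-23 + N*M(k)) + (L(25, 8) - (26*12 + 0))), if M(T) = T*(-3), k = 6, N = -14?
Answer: sqrt(-85 + sqrt(2)) ≈ 9.1425*I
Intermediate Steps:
L(A, u) = -2 + sqrt(-23 + A)
M(T) = -3*T
sqrt((-23 + N*M(k)) + (L(25, 8) - (26*12 + 0))) = sqrt((-23 - (-42)*6) + ((-2 + sqrt(-23 + 25)) - (26*12 + 0))) = sqrt((-23 - 14*(-18)) + ((-2 + sqrt(2)) - (312 + 0))) = sqrt((-23 + 252) + ((-2 + sqrt(2)) - 1*312)) = sqrt(229 + ((-2 + sqrt(2)) - 312)) = sqrt(229 + (-314 + sqrt(2))) = sqrt(-85 + sqrt(2))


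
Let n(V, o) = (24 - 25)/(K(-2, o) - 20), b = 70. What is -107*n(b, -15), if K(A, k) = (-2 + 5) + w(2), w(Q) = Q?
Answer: -107/15 ≈ -7.1333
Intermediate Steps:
K(A, k) = 5 (K(A, k) = (-2 + 5) + 2 = 3 + 2 = 5)
n(V, o) = 1/15 (n(V, o) = (24 - 25)/(5 - 20) = -1/(-15) = -1*(-1/15) = 1/15)
-107*n(b, -15) = -107*1/15 = -107/15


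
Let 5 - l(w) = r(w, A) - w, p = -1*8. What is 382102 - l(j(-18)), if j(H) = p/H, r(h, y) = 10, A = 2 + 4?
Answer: 3438959/9 ≈ 3.8211e+5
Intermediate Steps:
A = 6
p = -8
j(H) = -8/H
l(w) = -5 + w (l(w) = 5 - (10 - w) = 5 + (-10 + w) = -5 + w)
382102 - l(j(-18)) = 382102 - (-5 - 8/(-18)) = 382102 - (-5 - 8*(-1/18)) = 382102 - (-5 + 4/9) = 382102 - 1*(-41/9) = 382102 + 41/9 = 3438959/9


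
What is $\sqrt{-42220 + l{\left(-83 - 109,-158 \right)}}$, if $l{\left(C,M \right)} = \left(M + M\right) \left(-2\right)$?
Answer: $2 i \sqrt{10397} \approx 203.93 i$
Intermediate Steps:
$l{\left(C,M \right)} = - 4 M$ ($l{\left(C,M \right)} = 2 M \left(-2\right) = - 4 M$)
$\sqrt{-42220 + l{\left(-83 - 109,-158 \right)}} = \sqrt{-42220 - -632} = \sqrt{-42220 + 632} = \sqrt{-41588} = 2 i \sqrt{10397}$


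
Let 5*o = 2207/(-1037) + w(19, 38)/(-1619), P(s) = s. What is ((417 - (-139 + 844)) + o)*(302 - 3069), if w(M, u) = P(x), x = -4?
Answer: 1339886161387/1678903 ≈ 7.9807e+5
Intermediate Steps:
w(M, u) = -4
o = -713797/1678903 (o = (2207/(-1037) - 4/(-1619))/5 = (2207*(-1/1037) - 4*(-1/1619))/5 = (-2207/1037 + 4/1619)/5 = (1/5)*(-3568985/1678903) = -713797/1678903 ≈ -0.42516)
((417 - (-139 + 844)) + o)*(302 - 3069) = ((417 - (-139 + 844)) - 713797/1678903)*(302 - 3069) = ((417 - 1*705) - 713797/1678903)*(-2767) = ((417 - 705) - 713797/1678903)*(-2767) = (-288 - 713797/1678903)*(-2767) = -484237861/1678903*(-2767) = 1339886161387/1678903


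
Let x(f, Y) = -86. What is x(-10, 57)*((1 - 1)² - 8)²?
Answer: -5504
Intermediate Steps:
x(-10, 57)*((1 - 1)² - 8)² = -86*((1 - 1)² - 8)² = -86*(0² - 8)² = -86*(0 - 8)² = -86*(-8)² = -86*64 = -5504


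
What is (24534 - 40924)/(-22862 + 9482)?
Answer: 1639/1338 ≈ 1.2250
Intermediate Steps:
(24534 - 40924)/(-22862 + 9482) = -16390/(-13380) = -16390*(-1/13380) = 1639/1338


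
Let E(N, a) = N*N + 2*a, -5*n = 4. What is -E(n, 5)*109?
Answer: -28994/25 ≈ -1159.8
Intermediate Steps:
n = -⅘ (n = -⅕*4 = -⅘ ≈ -0.80000)
E(N, a) = N² + 2*a
-E(n, 5)*109 = -((-⅘)² + 2*5)*109 = -(16/25 + 10)*109 = -266*109/25 = -1*28994/25 = -28994/25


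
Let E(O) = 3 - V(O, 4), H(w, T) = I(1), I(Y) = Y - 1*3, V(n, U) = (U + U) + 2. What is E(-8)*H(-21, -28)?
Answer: 14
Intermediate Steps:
V(n, U) = 2 + 2*U (V(n, U) = 2*U + 2 = 2 + 2*U)
I(Y) = -3 + Y (I(Y) = Y - 3 = -3 + Y)
H(w, T) = -2 (H(w, T) = -3 + 1 = -2)
E(O) = -7 (E(O) = 3 - (2 + 2*4) = 3 - (2 + 8) = 3 - 1*10 = 3 - 10 = -7)
E(-8)*H(-21, -28) = -7*(-2) = 14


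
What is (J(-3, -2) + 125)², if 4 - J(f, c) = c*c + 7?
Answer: 13924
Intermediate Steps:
J(f, c) = -3 - c² (J(f, c) = 4 - (c*c + 7) = 4 - (c² + 7) = 4 - (7 + c²) = 4 + (-7 - c²) = -3 - c²)
(J(-3, -2) + 125)² = ((-3 - 1*(-2)²) + 125)² = ((-3 - 1*4) + 125)² = ((-3 - 4) + 125)² = (-7 + 125)² = 118² = 13924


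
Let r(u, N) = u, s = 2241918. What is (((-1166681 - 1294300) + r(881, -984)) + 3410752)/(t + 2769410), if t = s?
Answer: 237663/1252832 ≈ 0.18970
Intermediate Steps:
t = 2241918
(((-1166681 - 1294300) + r(881, -984)) + 3410752)/(t + 2769410) = (((-1166681 - 1294300) + 881) + 3410752)/(2241918 + 2769410) = ((-2460981 + 881) + 3410752)/5011328 = (-2460100 + 3410752)*(1/5011328) = 950652*(1/5011328) = 237663/1252832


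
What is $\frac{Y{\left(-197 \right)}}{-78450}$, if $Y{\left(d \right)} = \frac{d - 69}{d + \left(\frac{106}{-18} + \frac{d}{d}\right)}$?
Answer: $- \frac{399}{23757275} \approx -1.6795 \cdot 10^{-5}$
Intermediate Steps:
$Y{\left(d \right)} = \frac{-69 + d}{- \frac{44}{9} + d}$ ($Y{\left(d \right)} = \frac{-69 + d}{d + \left(106 \left(- \frac{1}{18}\right) + 1\right)} = \frac{-69 + d}{d + \left(- \frac{53}{9} + 1\right)} = \frac{-69 + d}{d - \frac{44}{9}} = \frac{-69 + d}{- \frac{44}{9} + d}$)
$\frac{Y{\left(-197 \right)}}{-78450} = \frac{9 \frac{1}{-44 + 9 \left(-197\right)} \left(-69 - 197\right)}{-78450} = 9 \frac{1}{-44 - 1773} \left(-266\right) \left(- \frac{1}{78450}\right) = 9 \frac{1}{-1817} \left(-266\right) \left(- \frac{1}{78450}\right) = 9 \left(- \frac{1}{1817}\right) \left(-266\right) \left(- \frac{1}{78450}\right) = \frac{2394}{1817} \left(- \frac{1}{78450}\right) = - \frac{399}{23757275}$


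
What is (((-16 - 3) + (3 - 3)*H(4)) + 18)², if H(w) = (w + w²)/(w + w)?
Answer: 1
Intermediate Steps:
H(w) = (w + w²)/(2*w) (H(w) = (w + w²)/((2*w)) = (w + w²)*(1/(2*w)) = (w + w²)/(2*w))
(((-16 - 3) + (3 - 3)*H(4)) + 18)² = (((-16 - 3) + (3 - 3)*(½ + (½)*4)) + 18)² = ((-19 + 0*(½ + 2)) + 18)² = ((-19 + 0*(5/2)) + 18)² = ((-19 + 0) + 18)² = (-19 + 18)² = (-1)² = 1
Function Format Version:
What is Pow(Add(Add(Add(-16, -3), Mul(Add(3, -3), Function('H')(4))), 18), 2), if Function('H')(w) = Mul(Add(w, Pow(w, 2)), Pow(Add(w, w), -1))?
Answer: 1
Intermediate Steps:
Function('H')(w) = Mul(Rational(1, 2), Pow(w, -1), Add(w, Pow(w, 2))) (Function('H')(w) = Mul(Add(w, Pow(w, 2)), Pow(Mul(2, w), -1)) = Mul(Add(w, Pow(w, 2)), Mul(Rational(1, 2), Pow(w, -1))) = Mul(Rational(1, 2), Pow(w, -1), Add(w, Pow(w, 2))))
Pow(Add(Add(Add(-16, -3), Mul(Add(3, -3), Function('H')(4))), 18), 2) = Pow(Add(Add(Add(-16, -3), Mul(Add(3, -3), Add(Rational(1, 2), Mul(Rational(1, 2), 4)))), 18), 2) = Pow(Add(Add(-19, Mul(0, Add(Rational(1, 2), 2))), 18), 2) = Pow(Add(Add(-19, Mul(0, Rational(5, 2))), 18), 2) = Pow(Add(Add(-19, 0), 18), 2) = Pow(Add(-19, 18), 2) = Pow(-1, 2) = 1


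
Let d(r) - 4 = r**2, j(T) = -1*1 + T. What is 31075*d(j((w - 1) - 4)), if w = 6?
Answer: 124300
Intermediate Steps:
j(T) = -1 + T
d(r) = 4 + r**2
31075*d(j((w - 1) - 4)) = 31075*(4 + (-1 + ((6 - 1) - 4))**2) = 31075*(4 + (-1 + (5 - 4))**2) = 31075*(4 + (-1 + 1)**2) = 31075*(4 + 0**2) = 31075*(4 + 0) = 31075*4 = 124300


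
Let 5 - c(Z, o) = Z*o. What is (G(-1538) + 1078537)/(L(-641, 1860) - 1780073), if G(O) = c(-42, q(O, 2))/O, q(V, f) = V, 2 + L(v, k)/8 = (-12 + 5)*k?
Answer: -552951499/965991654 ≈ -0.57242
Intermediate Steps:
L(v, k) = -16 - 56*k (L(v, k) = -16 + 8*((-12 + 5)*k) = -16 + 8*(-7*k) = -16 - 56*k)
c(Z, o) = 5 - Z*o
G(O) = (5 + 42*O)/O (G(O) = (5 - 1*(-42)*O)/O = (5 + 42*O)/O)
(G(-1538) + 1078537)/(L(-641, 1860) - 1780073) = ((42 + 5/(-1538)) + 1078537)/((-16 - 56*1860) - 1780073) = ((42 + 5*(-1/1538)) + 1078537)/((-16 - 104160) - 1780073) = ((42 - 5/1538) + 1078537)/(-104176 - 1780073) = (64591/1538 + 1078537)/(-1884249) = (1658854497/1538)*(-1/1884249) = -552951499/965991654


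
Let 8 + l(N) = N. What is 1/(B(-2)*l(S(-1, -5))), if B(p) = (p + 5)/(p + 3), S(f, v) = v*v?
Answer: 1/51 ≈ 0.019608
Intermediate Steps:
S(f, v) = v**2
B(p) = (5 + p)/(3 + p)
l(N) = -8 + N
1/(B(-2)*l(S(-1, -5))) = 1/(((5 - 2)/(3 - 2))*(-8 + (-5)**2)) = 1/((3/1)*(-8 + 25)) = 1/((1*3)*17) = 1/(3*17) = 1/51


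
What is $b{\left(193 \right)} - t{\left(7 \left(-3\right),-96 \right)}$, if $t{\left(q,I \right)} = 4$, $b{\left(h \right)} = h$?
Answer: $189$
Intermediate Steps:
$b{\left(193 \right)} - t{\left(7 \left(-3\right),-96 \right)} = 193 - 4 = 189$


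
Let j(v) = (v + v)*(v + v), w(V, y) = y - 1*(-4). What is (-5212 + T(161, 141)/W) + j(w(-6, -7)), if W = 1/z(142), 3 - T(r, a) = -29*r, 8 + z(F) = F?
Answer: 620872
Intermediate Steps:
z(F) = -8 + F
w(V, y) = 4 + y (w(V, y) = y + 4 = 4 + y)
T(r, a) = 3 + 29*r (T(r, a) = 3 - (-29)*r = 3 + 29*r)
j(v) = 4*v**2 (j(v) = (2*v)*(2*v) = 4*v**2)
W = 1/134 (W = 1/(-8 + 142) = 1/134 ≈ 0.0074627)
(-5212 + T(161, 141)/W) + j(w(-6, -7)) = (-5212 + (3 + 29*161)/(1/134)) + 4*(4 - 7)**2 = (-5212 + (3 + 4669)*134) + 4*(-3)**2 = (-5212 + 4672*134) + 4*9 = (-5212 + 626048) + 36 = 620836 + 36 = 620872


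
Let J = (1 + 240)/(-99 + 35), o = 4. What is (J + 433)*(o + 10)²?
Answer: 1346079/16 ≈ 84130.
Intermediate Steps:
J = -241/64 (J = 241/(-64) = 241*(-1/64) = -241/64 ≈ -3.7656)
(J + 433)*(o + 10)² = (-241/64 + 433)*(4 + 10)² = (27471/64)*14² = (27471/64)*196 = 1346079/16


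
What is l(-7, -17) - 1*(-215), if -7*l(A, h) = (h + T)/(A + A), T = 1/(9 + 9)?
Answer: 378955/1764 ≈ 214.83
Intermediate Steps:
T = 1/18 ≈ 0.055556
l(A, h) = -(1/18 + h)/(14*A) (l(A, h) = -(h + 1/18)/(7*(A + A)) = -(1/18 + h)/(7*(2*A)) = -(1/18 + h)*1/(2*A)/7 = -(1/18 + h)/(14*A))
l(-7, -17) - 1*(-215) = (1/252)*(-1 - 18*(-17))/(-7) - 1*(-215) = (1/252)*(-⅐)*(-1 + 306) + 215 = (1/252)*(-⅐)*305 + 215 = -305/1764 + 215 = 378955/1764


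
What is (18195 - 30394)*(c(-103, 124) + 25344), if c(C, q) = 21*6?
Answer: -310708530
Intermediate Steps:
c(C, q) = 126
(18195 - 30394)*(c(-103, 124) + 25344) = (18195 - 30394)*(126 + 25344) = -12199*25470 = -310708530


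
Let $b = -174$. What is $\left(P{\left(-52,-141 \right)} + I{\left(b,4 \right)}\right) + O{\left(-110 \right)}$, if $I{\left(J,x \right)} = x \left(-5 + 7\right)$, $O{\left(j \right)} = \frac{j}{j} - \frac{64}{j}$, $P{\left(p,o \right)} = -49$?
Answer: $- \frac{2168}{55} \approx -39.418$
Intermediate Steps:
$O{\left(j \right)} = 1 - \frac{64}{j}$
$I{\left(J,x \right)} = 2 x$ ($I{\left(J,x \right)} = x 2 = 2 x$)
$\left(P{\left(-52,-141 \right)} + I{\left(b,4 \right)}\right) + O{\left(-110 \right)} = \left(-49 + 2 \cdot 4\right) + \frac{-64 - 110}{-110} = \left(-49 + 8\right) - - \frac{87}{55} = -41 + \frac{87}{55} = - \frac{2168}{55}$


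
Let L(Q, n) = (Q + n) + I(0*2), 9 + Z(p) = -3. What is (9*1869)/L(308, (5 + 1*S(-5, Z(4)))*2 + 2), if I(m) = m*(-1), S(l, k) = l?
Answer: 16821/310 ≈ 54.261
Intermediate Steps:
Z(p) = -12 (Z(p) = -9 - 3 = -12)
I(m) = -m
L(Q, n) = Q + n (L(Q, n) = (Q + n) - 0*2 = (Q + n) - 1*0 = (Q + n) + 0 = Q + n)
(9*1869)/L(308, (5 + 1*S(-5, Z(4)))*2 + 2) = (9*1869)/(308 + ((5 + 1*(-5))*2 + 2)) = 16821/(308 + ((5 - 5)*2 + 2)) = 16821/(308 + (0*2 + 2)) = 16821/(308 + (0 + 2)) = 16821/(308 + 2) = 16821/310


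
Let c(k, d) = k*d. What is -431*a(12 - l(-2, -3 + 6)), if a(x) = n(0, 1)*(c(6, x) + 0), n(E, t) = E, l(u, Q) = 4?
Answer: 0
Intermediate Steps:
c(k, d) = d*k
a(x) = 0 (a(x) = 0*(x*6 + 0) = 0*(6*x + 0) = 0*(6*x) = 0)
-431*a(12 - l(-2, -3 + 6)) = -431*0 = 0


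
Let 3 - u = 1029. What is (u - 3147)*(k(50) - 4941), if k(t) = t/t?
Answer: 20614620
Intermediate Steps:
u = -1026 (u = 3 - 1*1029 = 3 - 1029 = -1026)
k(t) = 1
(u - 3147)*(k(50) - 4941) = (-1026 - 3147)*(1 - 4941) = -4173*(-4940) = 20614620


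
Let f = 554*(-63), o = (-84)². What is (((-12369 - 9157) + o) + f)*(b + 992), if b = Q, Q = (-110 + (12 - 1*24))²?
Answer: -783829872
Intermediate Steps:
o = 7056
f = -34902
Q = 14884 (Q = (-110 + (12 - 24))² = (-110 - 12)² = (-122)² = 14884)
b = 14884
(((-12369 - 9157) + o) + f)*(b + 992) = (((-12369 - 9157) + 7056) - 34902)*(14884 + 992) = ((-21526 + 7056) - 34902)*15876 = (-14470 - 34902)*15876 = -49372*15876 = -783829872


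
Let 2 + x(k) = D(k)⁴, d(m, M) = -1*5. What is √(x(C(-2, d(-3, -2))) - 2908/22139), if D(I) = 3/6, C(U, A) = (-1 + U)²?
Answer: I*√96001647/6812 ≈ 1.4384*I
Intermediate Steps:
d(m, M) = -5
D(I) = ½ (D(I) = 3*(⅙) = ½)
x(k) = -31/16 (x(k) = -2 + (½)⁴ = -2 + 1/16 = -31/16)
√(x(C(-2, d(-3, -2))) - 2908/22139) = √(-31/16 - 2908/22139) = √(-732837/354224) = I*√96001647/6812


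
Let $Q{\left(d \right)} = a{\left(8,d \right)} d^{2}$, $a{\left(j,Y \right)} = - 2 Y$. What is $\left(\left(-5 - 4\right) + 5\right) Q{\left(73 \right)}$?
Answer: $3112136$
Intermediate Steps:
$Q{\left(d \right)} = - 2 d^{3}$ ($Q{\left(d \right)} = - 2 d d^{2} = - 2 d^{3}$)
$\left(\left(-5 - 4\right) + 5\right) Q{\left(73 \right)} = \left(\left(-5 - 4\right) + 5\right) \left(- 2 \cdot 73^{3}\right) = \left(-9 + 5\right) \left(\left(-2\right) 389017\right) = \left(-4\right) \left(-778034\right) = 3112136$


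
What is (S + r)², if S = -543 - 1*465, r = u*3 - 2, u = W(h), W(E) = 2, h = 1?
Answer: 1008016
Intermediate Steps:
u = 2
r = 4 (r = 2*3 - 2 = 6 - 2 = 4)
S = -1008 (S = -543 - 465 = -1008)
(S + r)² = (-1008 + 4)² = (-1004)² = 1008016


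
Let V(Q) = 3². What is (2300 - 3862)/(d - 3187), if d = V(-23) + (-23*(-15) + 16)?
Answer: 1562/2817 ≈ 0.55449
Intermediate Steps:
V(Q) = 9
d = 370 (d = 9 + (-23*(-15) + 16) = 9 + (345 + 16) = 9 + 361 = 370)
(2300 - 3862)/(d - 3187) = (2300 - 3862)/(370 - 3187) = -1562/(-2817) = -1562*(-1/2817) = 1562/2817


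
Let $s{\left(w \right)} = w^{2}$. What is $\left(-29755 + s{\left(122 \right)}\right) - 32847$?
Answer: $-47718$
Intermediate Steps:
$\left(-29755 + s{\left(122 \right)}\right) - 32847 = \left(-29755 + 122^{2}\right) - 32847 = \left(-29755 + 14884\right) - 32847 = -14871 - 32847 = -47718$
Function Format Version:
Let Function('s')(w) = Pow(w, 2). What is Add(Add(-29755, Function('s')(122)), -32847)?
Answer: -47718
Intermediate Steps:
Add(Add(-29755, Function('s')(122)), -32847) = Add(Add(-29755, Pow(122, 2)), -32847) = Add(Add(-29755, 14884), -32847) = Add(-14871, -32847) = -47718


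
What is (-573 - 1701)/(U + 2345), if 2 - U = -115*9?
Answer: -1137/1691 ≈ -0.67238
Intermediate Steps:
U = 1037 (U = 2 - (-115)*9 = 2 - 1*(-1035) = 2 + 1035 = 1037)
(-573 - 1701)/(U + 2345) = (-573 - 1701)/(1037 + 2345) = -2274/3382 = -2274*1/3382 = -1137/1691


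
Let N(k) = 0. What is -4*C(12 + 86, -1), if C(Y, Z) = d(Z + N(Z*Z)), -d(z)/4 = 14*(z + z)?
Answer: -448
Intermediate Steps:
d(z) = -112*z (d(z) = -56*(z + z) = -56*2*z = -112*z)
C(Y, Z) = -112*Z (C(Y, Z) = -112*(Z + 0) = -112*Z)
-4*C(12 + 86, -1) = -(-448)*(-1) = -4*112 = -448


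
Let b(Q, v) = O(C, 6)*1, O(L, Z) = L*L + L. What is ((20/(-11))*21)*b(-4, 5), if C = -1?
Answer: 0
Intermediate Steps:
O(L, Z) = L + L**2 (O(L, Z) = L**2 + L = L + L**2)
b(Q, v) = 0 (b(Q, v) = -(1 - 1)*1 = -1*0*1 = 0*1 = 0)
((20/(-11))*21)*b(-4, 5) = ((20/(-11))*21)*0 = ((20*(-1/11))*21)*0 = -20/11*21*0 = -420/11*0 = 0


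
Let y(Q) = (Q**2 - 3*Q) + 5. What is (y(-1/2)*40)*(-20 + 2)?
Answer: -4860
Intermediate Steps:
y(Q) = 5 + Q**2 - 3*Q
(y(-1/2)*40)*(-20 + 2) = ((5 + (-1/2)**2 - (-3)/2)*40)*(-20 + 2) = ((5 + (-1*1/2)**2 - (-3)/2)*40)*(-18) = ((5 + (-1/2)**2 - 3*(-1/2))*40)*(-18) = ((5 + 1/4 + 3/2)*40)*(-18) = ((27/4)*40)*(-18) = 270*(-18) = -4860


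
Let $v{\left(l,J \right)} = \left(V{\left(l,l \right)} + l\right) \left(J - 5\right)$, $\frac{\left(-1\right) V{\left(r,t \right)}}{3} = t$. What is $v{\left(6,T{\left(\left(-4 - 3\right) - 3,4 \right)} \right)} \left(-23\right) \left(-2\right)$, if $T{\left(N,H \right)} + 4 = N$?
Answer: $10488$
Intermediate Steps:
$T{\left(N,H \right)} = -4 + N$
$V{\left(r,t \right)} = - 3 t$
$v{\left(l,J \right)} = - 2 l \left(-5 + J\right)$ ($v{\left(l,J \right)} = \left(- 3 l + l\right) \left(J - 5\right) = - 2 l \left(-5 + J\right)$)
$v{\left(6,T{\left(\left(-4 - 3\right) - 3,4 \right)} \right)} \left(-23\right) \left(-2\right) = 2 \cdot 6 \left(5 - \left(-4 - 10\right)\right) \left(-23\right) \left(-2\right) = 2 \cdot 6 \left(5 - -14\right) \left(-23\right) \left(-2\right) = 2 \cdot 6 \left(5 + 14\right) \left(-23\right) \left(-2\right) = 2 \cdot 6 \cdot 19 \left(-23\right) \left(-2\right) = 228 \left(-23\right) \left(-2\right) = \left(-5244\right) \left(-2\right) = 10488$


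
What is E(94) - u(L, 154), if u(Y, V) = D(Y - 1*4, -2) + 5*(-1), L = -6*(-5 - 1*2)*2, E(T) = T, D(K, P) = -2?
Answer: 101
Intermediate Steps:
L = 84 (L = -6*(-5 - 2)*2 = -6*(-7)*2 = 42*2 = 84)
u(Y, V) = -7 (u(Y, V) = -2 + 5*(-1) = -2 - 5 = -7)
E(94) - u(L, 154) = 94 - 1*(-7) = 94 + 7 = 101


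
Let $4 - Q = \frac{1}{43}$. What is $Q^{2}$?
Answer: $\frac{29241}{1849} \approx 15.814$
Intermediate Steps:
$Q = \frac{171}{43}$ ($Q = 4 - \frac{1}{43} = \frac{171}{43} \approx 3.9767$)
$Q^{2} = \left(\frac{171}{43}\right)^{2} = \frac{29241}{1849}$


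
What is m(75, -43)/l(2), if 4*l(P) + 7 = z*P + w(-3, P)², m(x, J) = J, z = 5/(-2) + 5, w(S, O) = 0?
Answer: 86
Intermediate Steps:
z = 5/2 (z = 5*(-½) + 5 = -5/2 + 5 = 5/2 ≈ 2.5000)
l(P) = -7/4 + 5*P/8 (l(P) = -7/4 + (5*P/2 + 0²)/4 = -7/4 + (5*P/2 + 0)/4 = -7/4 + (5*P/2)/4 = -7/4 + 5*P/8)
m(75, -43)/l(2) = -43/(-7/4 + (5/8)*2) = -43/(-7/4 + 5/4) = -43/(-½) = -43*(-2) = 86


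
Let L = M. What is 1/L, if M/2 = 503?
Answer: 1/1006 ≈ 0.00099404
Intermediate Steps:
M = 1006 (M = 2*503 = 1006)
L = 1006
1/L = 1/1006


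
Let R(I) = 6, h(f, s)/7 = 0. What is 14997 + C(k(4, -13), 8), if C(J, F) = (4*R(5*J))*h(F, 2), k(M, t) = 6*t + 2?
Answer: 14997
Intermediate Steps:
h(f, s) = 0 (h(f, s) = 7*0 = 0)
k(M, t) = 2 + 6*t
C(J, F) = 0 (C(J, F) = (4*6)*0 = 24*0 = 0)
14997 + C(k(4, -13), 8) = 14997 + 0 = 14997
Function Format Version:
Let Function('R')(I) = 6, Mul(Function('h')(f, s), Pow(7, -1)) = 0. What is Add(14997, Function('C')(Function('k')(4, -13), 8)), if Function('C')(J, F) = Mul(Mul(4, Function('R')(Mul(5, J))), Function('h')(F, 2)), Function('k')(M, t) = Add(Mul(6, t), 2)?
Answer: 14997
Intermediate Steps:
Function('h')(f, s) = 0 (Function('h')(f, s) = Mul(7, 0) = 0)
Function('k')(M, t) = Add(2, Mul(6, t))
Function('C')(J, F) = 0 (Function('C')(J, F) = Mul(Mul(4, 6), 0) = Mul(24, 0) = 0)
Add(14997, Function('C')(Function('k')(4, -13), 8)) = Add(14997, 0) = 14997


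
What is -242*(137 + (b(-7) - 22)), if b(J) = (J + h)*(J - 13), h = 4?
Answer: -42350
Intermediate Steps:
b(J) = (-13 + J)*(4 + J) (b(J) = (J + 4)*(J - 13) = (4 + J)*(-13 + J) = (-13 + J)*(4 + J))
-242*(137 + (b(-7) - 22)) = -242*(137 + ((-52 + (-7)² - 9*(-7)) - 22)) = -242*(137 + ((-52 + 49 + 63) - 22)) = -242*(137 + (60 - 22)) = -242*(137 + 38) = -242*175 = -42350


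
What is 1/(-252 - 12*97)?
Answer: -1/1416 ≈ -0.00070621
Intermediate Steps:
1/(-252 - 12*97) = 1/(-252 - 1164) = 1/(-1416) = -1/1416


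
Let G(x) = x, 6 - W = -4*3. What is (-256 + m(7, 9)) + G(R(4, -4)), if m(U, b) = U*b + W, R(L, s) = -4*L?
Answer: -191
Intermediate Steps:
W = 18 (W = 6 - (-4)*3 = 6 - 1*(-12) = 6 + 12 = 18)
m(U, b) = 18 + U*b (m(U, b) = U*b + 18 = 18 + U*b)
(-256 + m(7, 9)) + G(R(4, -4)) = (-256 + (18 + 7*9)) - 4*4 = (-256 + (18 + 63)) - 16 = (-256 + 81) - 16 = -175 - 16 = -191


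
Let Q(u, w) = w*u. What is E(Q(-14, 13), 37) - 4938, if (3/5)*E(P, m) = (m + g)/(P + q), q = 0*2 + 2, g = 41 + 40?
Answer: -266711/54 ≈ -4939.1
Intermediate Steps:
Q(u, w) = u*w
g = 81
q = 2 (q = 0 + 2 = 2)
E(P, m) = 5*(81 + m)/(3*(2 + P)) (E(P, m) = 5*((m + 81)/(P + 2))/3 = 5*((81 + m)/(2 + P))/3 = 5*(81 + m)/(3*(2 + P)))
E(Q(-14, 13), 37) - 4938 = 5*(81 + 37)/(3*(2 - 14*13)) - 4938 = (5/3)*118/(2 - 182) - 4938 = (5/3)*118/(-180) - 4938 = (5/3)*(-1/180)*118 - 4938 = -59/54 - 4938 = -266711/54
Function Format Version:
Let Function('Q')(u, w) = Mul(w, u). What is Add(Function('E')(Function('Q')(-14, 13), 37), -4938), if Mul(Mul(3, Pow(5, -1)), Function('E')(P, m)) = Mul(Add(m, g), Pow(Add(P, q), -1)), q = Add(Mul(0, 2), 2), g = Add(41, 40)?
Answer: Rational(-266711, 54) ≈ -4939.1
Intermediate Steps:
Function('Q')(u, w) = Mul(u, w)
g = 81
q = 2 (q = Add(0, 2) = 2)
Function('E')(P, m) = Mul(Rational(5, 3), Pow(Add(2, P), -1), Add(81, m)) (Function('E')(P, m) = Mul(Rational(5, 3), Mul(Add(m, 81), Pow(Add(P, 2), -1))) = Mul(Rational(5, 3), Mul(Add(81, m), Pow(Add(2, P), -1))) = Mul(Rational(5, 3), Mul(Pow(Add(2, P), -1), Add(81, m))) = Mul(Rational(5, 3), Pow(Add(2, P), -1), Add(81, m)))
Add(Function('E')(Function('Q')(-14, 13), 37), -4938) = Add(Mul(Rational(5, 3), Pow(Add(2, Mul(-14, 13)), -1), Add(81, 37)), -4938) = Add(Mul(Rational(5, 3), Pow(Add(2, -182), -1), 118), -4938) = Add(Mul(Rational(5, 3), Pow(-180, -1), 118), -4938) = Add(Mul(Rational(5, 3), Rational(-1, 180), 118), -4938) = Add(Rational(-59, 54), -4938) = Rational(-266711, 54)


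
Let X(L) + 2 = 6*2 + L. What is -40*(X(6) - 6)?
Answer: -400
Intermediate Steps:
X(L) = 10 + L (X(L) = -2 + (6*2 + L) = -2 + (12 + L) = 10 + L)
-40*(X(6) - 6) = -40*((10 + 6) - 6) = -40*(16 - 6) = -40*10 = -400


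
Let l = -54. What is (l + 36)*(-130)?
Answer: 2340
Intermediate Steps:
(l + 36)*(-130) = (-54 + 36)*(-130) = -18*(-130) = 2340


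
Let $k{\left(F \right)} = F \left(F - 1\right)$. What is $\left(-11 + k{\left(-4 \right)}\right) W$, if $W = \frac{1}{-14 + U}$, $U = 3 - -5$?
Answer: $- \frac{3}{2} \approx -1.5$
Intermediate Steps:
$U = 8$ ($U = 3 + 5 = 8$)
$W = - \frac{1}{6}$ ($W = \frac{1}{-14 + 8} = \frac{1}{-6} = - \frac{1}{6} \approx -0.16667$)
$k{\left(F \right)} = F \left(-1 + F\right)$
$\left(-11 + k{\left(-4 \right)}\right) W = \left(-11 - 4 \left(-1 - 4\right)\right) \left(- \frac{1}{6}\right) = \left(-11 - -20\right) \left(- \frac{1}{6}\right) = \left(-11 + 20\right) \left(- \frac{1}{6}\right) = 9 \left(- \frac{1}{6}\right) = - \frac{3}{2}$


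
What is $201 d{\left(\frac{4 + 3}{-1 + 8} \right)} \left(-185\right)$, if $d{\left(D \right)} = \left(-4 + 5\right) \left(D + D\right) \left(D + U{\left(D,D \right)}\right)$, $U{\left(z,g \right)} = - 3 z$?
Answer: $148740$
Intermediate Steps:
$d{\left(D \right)} = - 4 D^{2}$ ($d{\left(D \right)} = \left(-4 + 5\right) \left(D + D\right) \left(D - 3 D\right) = 1 \cdot 2 D \left(- 2 D\right) = 2 D \left(- 2 D\right) = - 4 D^{2}$)
$201 d{\left(\frac{4 + 3}{-1 + 8} \right)} \left(-185\right) = 201 \left(- 4 \left(\frac{4 + 3}{-1 + 8}\right)^{2}\right) \left(-185\right) = 201 \left(- 4 \left(\frac{7}{7}\right)^{2}\right) \left(-185\right) = 201 \left(- 4 \left(7 \cdot \frac{1}{7}\right)^{2}\right) \left(-185\right) = 201 \left(- 4 \cdot 1^{2}\right) \left(-185\right) = 201 \left(\left(-4\right) 1\right) \left(-185\right) = 201 \left(-4\right) \left(-185\right) = \left(-804\right) \left(-185\right) = 148740$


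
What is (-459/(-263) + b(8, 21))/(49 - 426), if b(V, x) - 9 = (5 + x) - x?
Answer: -4141/99151 ≈ -0.041765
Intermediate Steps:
b(V, x) = 14 (b(V, x) = 9 + ((5 + x) - x) = 9 + 5 = 14)
(-459/(-263) + b(8, 21))/(49 - 426) = (-459/(-263) + 14)/(49 - 426) = (-459*(-1/263) + 14)/(-377) = (459/263 + 14)*(-1/377) = (4141/263)*(-1/377) = -4141/99151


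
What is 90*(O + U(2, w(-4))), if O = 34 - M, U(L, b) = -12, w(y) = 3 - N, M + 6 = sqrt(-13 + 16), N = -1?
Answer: 2520 - 90*sqrt(3) ≈ 2364.1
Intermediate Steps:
M = -6 + sqrt(3) (M = -6 + sqrt(-13 + 16) = -6 + sqrt(3) ≈ -4.2680)
w(y) = 4 (w(y) = 3 - 1*(-1) = 3 + 1 = 4)
O = 40 - sqrt(3) (O = 34 - (-6 + sqrt(3)) = 34 + (6 - sqrt(3)) = 40 - sqrt(3) ≈ 38.268)
90*(O + U(2, w(-4))) = 90*((40 - sqrt(3)) - 12) = 90*(28 - sqrt(3)) = 2520 - 90*sqrt(3)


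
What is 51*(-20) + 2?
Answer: -1018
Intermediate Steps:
51*(-20) + 2 = -1020 + 2 = -1018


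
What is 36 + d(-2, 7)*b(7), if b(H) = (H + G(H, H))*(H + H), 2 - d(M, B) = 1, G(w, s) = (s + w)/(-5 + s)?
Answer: 232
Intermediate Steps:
G(w, s) = (s + w)/(-5 + s)
d(M, B) = 1 (d(M, B) = 2 - 1*1 = 2 - 1 = 1)
b(H) = 2*H*(H + 2*H/(-5 + H)) (b(H) = (H + (H + H)/(-5 + H))*(H + H) = (H + (2*H)/(-5 + H))*(2*H) = (H + 2*H/(-5 + H))*(2*H) = 2*H*(H + 2*H/(-5 + H)))
36 + d(-2, 7)*b(7) = 36 + 1*(2*7²*(-3 + 7)/(-5 + 7)) = 36 + 1*(2*49*4/2) = 36 + 1*(2*49*(½)*4) = 36 + 1*196 = 36 + 196 = 232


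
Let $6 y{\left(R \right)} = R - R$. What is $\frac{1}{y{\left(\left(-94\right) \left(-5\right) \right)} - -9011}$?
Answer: $\frac{1}{9011} \approx 0.00011098$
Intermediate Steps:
$y{\left(R \right)} = 0$ ($y{\left(R \right)} = \frac{R - R}{6} = \frac{1}{6} \cdot 0 = 0$)
$\frac{1}{y{\left(\left(-94\right) \left(-5\right) \right)} - -9011} = \frac{1}{0 - -9011} = \frac{1}{0 + \left(-424718 + 433729\right)} = \frac{1}{0 + 9011} = \frac{1}{9011}$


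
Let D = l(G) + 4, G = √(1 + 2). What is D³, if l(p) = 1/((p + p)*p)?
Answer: 15625/216 ≈ 72.338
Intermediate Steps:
G = √3 ≈ 1.7320
l(p) = 1/(2*p²) (l(p) = 1/(((2*p))*p) = (1/(2*p))/p = 1/(2*p²))
D = 25/6 (D = 1/(2*(√3)²) + 4 = (½)*(⅓) + 4 = ⅙ + 4 = 25/6 ≈ 4.1667)
D³ = (25/6)³ = 15625/216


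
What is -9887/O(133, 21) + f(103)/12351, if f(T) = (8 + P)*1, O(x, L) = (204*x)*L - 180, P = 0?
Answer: -39185867/2345010264 ≈ -0.016710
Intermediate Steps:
O(x, L) = -180 + 204*L*x (O(x, L) = 204*L*x - 180 = -180 + 204*L*x)
f(T) = 8 (f(T) = (8 + 0)*1 = 8*1 = 8)
-9887/O(133, 21) + f(103)/12351 = -9887/(-180 + 204*21*133) + 8/12351 = -9887/(-180 + 569772) + 8*(1/12351) = -9887/569592 + 8/12351 = -39185867/2345010264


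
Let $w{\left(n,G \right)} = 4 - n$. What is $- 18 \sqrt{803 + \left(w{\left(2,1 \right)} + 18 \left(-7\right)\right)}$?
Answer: $- 18 \sqrt{679} \approx -469.04$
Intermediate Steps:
$- 18 \sqrt{803 + \left(w{\left(2,1 \right)} + 18 \left(-7\right)\right)} = - 18 \sqrt{803 + \left(\left(4 - 2\right) + 18 \left(-7\right)\right)} = - 18 \sqrt{803 + \left(\left(4 - 2\right) - 126\right)} = - 18 \sqrt{803 + \left(2 - 126\right)} = - 18 \sqrt{803 - 124} = - 18 \sqrt{679}$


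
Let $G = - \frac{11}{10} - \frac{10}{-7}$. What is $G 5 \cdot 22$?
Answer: $\frac{253}{7} \approx 36.143$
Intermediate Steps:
$G = \frac{23}{70}$ ($G = \left(-11\right) \frac{1}{10} - - \frac{10}{7} = - \frac{11}{10} + \frac{10}{7} = \frac{23}{70} \approx 0.32857$)
$G 5 \cdot 22 = \frac{23}{70} \cdot 5 \cdot 22 = \frac{23}{14} \cdot 22 = \frac{253}{7}$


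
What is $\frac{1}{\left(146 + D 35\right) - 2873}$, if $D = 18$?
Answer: $- \frac{1}{2097} \approx -0.00047687$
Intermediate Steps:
$\frac{1}{\left(146 + D 35\right) - 2873} = \frac{1}{\left(146 + 18 \cdot 35\right) - 2873} = \frac{1}{\left(146 + 630\right) - 2873} = \frac{1}{776 - 2873} = \frac{1}{-2097} = - \frac{1}{2097}$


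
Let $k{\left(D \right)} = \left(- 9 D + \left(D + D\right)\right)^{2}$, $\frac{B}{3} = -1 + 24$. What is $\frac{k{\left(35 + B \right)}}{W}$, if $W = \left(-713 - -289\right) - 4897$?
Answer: $- \frac{529984}{5321} \approx -99.602$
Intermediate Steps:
$B = 69$ ($B = 3 \left(-1 + 24\right) = 3 \cdot 23 = 69$)
$W = -5321$ ($W = \left(-713 + 289\right) - 4897 = -424 - 4897 = -5321$)
$k{\left(D \right)} = 49 D^{2}$ ($k{\left(D \right)} = \left(- 9 D + 2 D\right)^{2} = \left(- 7 D\right)^{2} = 49 D^{2}$)
$\frac{k{\left(35 + B \right)}}{W} = \frac{49 \left(35 + 69\right)^{2}}{-5321} = 49 \cdot 104^{2} \left(- \frac{1}{5321}\right) = 49 \cdot 10816 \left(- \frac{1}{5321}\right) = 529984 \left(- \frac{1}{5321}\right) = - \frac{529984}{5321}$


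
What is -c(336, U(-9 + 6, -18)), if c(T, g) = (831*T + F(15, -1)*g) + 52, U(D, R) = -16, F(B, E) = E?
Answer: -279284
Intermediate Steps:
c(T, g) = 52 - g + 831*T (c(T, g) = (831*T - g) + 52 = (-g + 831*T) + 52 = 52 - g + 831*T)
-c(336, U(-9 + 6, -18)) = -(52 - 1*(-16) + 831*336) = -(52 + 16 + 279216) = -1*279284 = -279284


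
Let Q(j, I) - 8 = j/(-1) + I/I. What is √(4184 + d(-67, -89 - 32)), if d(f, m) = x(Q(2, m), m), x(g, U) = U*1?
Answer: √4063 ≈ 63.742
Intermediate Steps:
Q(j, I) = 9 - j (Q(j, I) = 8 + (j/(-1) + I/I) = 8 + (j*(-1) + 1) = 8 + (-j + 1) = 8 + (1 - j) = 9 - j)
x(g, U) = U
d(f, m) = m
√(4184 + d(-67, -89 - 32)) = √(4184 + (-89 - 32)) = √(4184 - 121) = √4063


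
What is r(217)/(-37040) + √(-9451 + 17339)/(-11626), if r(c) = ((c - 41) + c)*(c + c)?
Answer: -85281/18520 - 2*√493/5813 ≈ -4.6124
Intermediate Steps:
r(c) = 2*c*(-41 + 2*c) (r(c) = ((-41 + c) + c)*(2*c) = (-41 + 2*c)*(2*c) = 2*c*(-41 + 2*c))
r(217)/(-37040) + √(-9451 + 17339)/(-11626) = (2*217*(-41 + 2*217))/(-37040) + √(-9451 + 17339)/(-11626) = (2*217*(-41 + 434))*(-1/37040) + √7888*(-1/11626) = (2*217*393)*(-1/37040) + (4*√493)*(-1/11626) = 170562*(-1/37040) - 2*√493/5813 = -85281/18520 - 2*√493/5813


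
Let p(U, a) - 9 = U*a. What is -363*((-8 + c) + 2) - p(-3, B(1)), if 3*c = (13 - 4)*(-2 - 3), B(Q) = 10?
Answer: 7644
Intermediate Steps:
p(U, a) = 9 + U*a
c = -15 (c = ((13 - 4)*(-2 - 3))/3 = (9*(-5))/3 = (⅓)*(-45) = -15)
-363*((-8 + c) + 2) - p(-3, B(1)) = -363*((-8 - 15) + 2) - (9 - 3*10) = -363*(-23 + 2) - (9 - 30) = -363*(-21) - 1*(-21) = 7623 + 21 = 7644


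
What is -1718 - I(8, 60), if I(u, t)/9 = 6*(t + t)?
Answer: -8198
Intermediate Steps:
I(u, t) = 108*t (I(u, t) = 9*(6*(t + t)) = 9*(6*(2*t)) = 9*(12*t) = 108*t)
-1718 - I(8, 60) = -1718 - 108*60 = -1718 - 1*6480 = -1718 - 6480 = -8198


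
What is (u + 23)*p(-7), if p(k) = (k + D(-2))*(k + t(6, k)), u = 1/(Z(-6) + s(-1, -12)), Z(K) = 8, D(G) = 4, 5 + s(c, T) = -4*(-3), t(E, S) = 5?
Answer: 692/5 ≈ 138.40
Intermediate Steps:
s(c, T) = 7 (s(c, T) = -5 - 4*(-3) = -5 + 12 = 7)
u = 1/15 (u = 1/(8 + 7) = 1/15 ≈ 0.066667)
p(k) = (4 + k)*(5 + k) (p(k) = (k + 4)*(k + 5) = (4 + k)*(5 + k))
(u + 23)*p(-7) = (1/15 + 23)*(20 + (-7)² + 9*(-7)) = 346*(20 + 49 - 63)/15 = (346/15)*6 = 692/5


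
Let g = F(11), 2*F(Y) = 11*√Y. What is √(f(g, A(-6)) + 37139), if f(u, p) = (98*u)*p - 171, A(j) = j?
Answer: √(36968 - 3234*√11) ≈ 161.99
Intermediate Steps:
F(Y) = 11*√Y/2 (F(Y) = (11*√Y)/2 = 11*√Y/2)
g = 11*√11/2 ≈ 18.241
f(u, p) = -171 + 98*p*u (f(u, p) = 98*p*u - 171 = -171 + 98*p*u)
√(f(g, A(-6)) + 37139) = √((-171 + 98*(-6)*(11*√11/2)) + 37139) = √((-171 - 3234*√11) + 37139) = √(36968 - 3234*√11)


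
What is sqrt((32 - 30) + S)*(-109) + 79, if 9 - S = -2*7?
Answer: -466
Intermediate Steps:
S = 23 (S = 9 - (-2)*7 = 9 - 1*(-14) = 9 + 14 = 23)
sqrt((32 - 30) + S)*(-109) + 79 = sqrt((32 - 30) + 23)*(-109) + 79 = sqrt(2 + 23)*(-109) + 79 = sqrt(25)*(-109) + 79 = 5*(-109) + 79 = -545 + 79 = -466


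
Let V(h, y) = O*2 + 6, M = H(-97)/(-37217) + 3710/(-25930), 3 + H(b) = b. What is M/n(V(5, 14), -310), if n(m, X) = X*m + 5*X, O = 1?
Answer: 13548207/388909834430 ≈ 3.4836e-5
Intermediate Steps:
H(b) = -3 + b
M = -13548207/96503681 (M = (-3 - 97)/(-37217) + 3710/(-25930) = -100*(-1/37217) + 3710*(-1/25930) = 100/37217 - 371/2593 = -13548207/96503681 ≈ -0.14039)
V(h, y) = 8 (V(h, y) = 1*2 + 6 = 2 + 6 = 8)
n(m, X) = 5*X + X*m
M/n(V(5, 14), -310) = -13548207*(-1/(310*(5 + 8)))/96503681 = -13548207/(96503681*((-310*13))) = -13548207/96503681/(-4030) = -13548207/96503681*(-1/4030) = 13548207/388909834430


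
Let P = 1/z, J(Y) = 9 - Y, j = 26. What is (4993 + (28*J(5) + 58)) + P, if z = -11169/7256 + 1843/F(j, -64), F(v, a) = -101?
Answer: 74867295095/14500877 ≈ 5163.0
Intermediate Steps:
z = -14500877/732856 (z = -11169/7256 + 1843/(-101) = -11169*1/7256 + 1843*(-1/101) = -11169/7256 - 1843/101 = -14500877/732856 ≈ -19.787)
P = -732856/14500877 (P = 1/(-14500877/732856) = -732856/14500877 ≈ -0.050539)
(4993 + (28*J(5) + 58)) + P = (4993 + (28*(9 - 1*5) + 58)) - 732856/14500877 = (4993 + (28*(9 - 5) + 58)) - 732856/14500877 = (4993 + (28*4 + 58)) - 732856/14500877 = (4993 + (112 + 58)) - 732856/14500877 = (4993 + 170) - 732856/14500877 = 5163 - 732856/14500877 = 74867295095/14500877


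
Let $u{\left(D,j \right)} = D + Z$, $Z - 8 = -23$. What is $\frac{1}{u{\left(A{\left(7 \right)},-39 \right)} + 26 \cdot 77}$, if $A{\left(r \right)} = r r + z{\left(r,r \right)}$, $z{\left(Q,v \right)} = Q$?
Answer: $\frac{1}{2043} \approx 0.00048948$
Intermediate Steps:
$Z = -15$ ($Z = 8 - 23 = -15$)
$A{\left(r \right)} = r + r^{2}$ ($A{\left(r \right)} = r r + r = r^{2} + r = r + r^{2}$)
$u{\left(D,j \right)} = -15 + D$ ($u{\left(D,j \right)} = D - 15 = -15 + D$)
$\frac{1}{u{\left(A{\left(7 \right)},-39 \right)} + 26 \cdot 77} = \frac{1}{\left(-15 + 7 \left(1 + 7\right)\right) + 26 \cdot 77} = \frac{1}{\left(-15 + 7 \cdot 8\right) + 2002} = \frac{1}{\left(-15 + 56\right) + 2002} = \frac{1}{41 + 2002} = \frac{1}{2043}$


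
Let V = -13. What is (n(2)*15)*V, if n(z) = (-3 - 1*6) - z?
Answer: 2145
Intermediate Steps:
n(z) = -9 - z (n(z) = (-3 - 6) - z = -9 - z)
(n(2)*15)*V = ((-9 - 1*2)*15)*(-13) = ((-9 - 2)*15)*(-13) = -11*15*(-13) = -165*(-13) = 2145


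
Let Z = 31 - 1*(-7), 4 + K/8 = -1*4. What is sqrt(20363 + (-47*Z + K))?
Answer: 33*sqrt(17) ≈ 136.06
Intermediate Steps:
K = -64 (K = -32 + 8*(-1*4) = -32 + 8*(-4) = -32 - 32 = -64)
Z = 38 (Z = 31 + 7 = 38)
sqrt(20363 + (-47*Z + K)) = sqrt(20363 + (-47*38 - 64)) = sqrt(20363 + (-1786 - 64)) = sqrt(20363 - 1850) = sqrt(18513) = 33*sqrt(17)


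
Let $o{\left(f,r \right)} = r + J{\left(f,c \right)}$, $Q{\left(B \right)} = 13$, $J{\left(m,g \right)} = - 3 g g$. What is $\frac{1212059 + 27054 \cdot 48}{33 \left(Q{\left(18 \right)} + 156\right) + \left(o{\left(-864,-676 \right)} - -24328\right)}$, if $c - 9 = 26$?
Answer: $\frac{2510651}{25554} \approx 98.249$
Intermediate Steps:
$c = 35$ ($c = 9 + 26 = 35$)
$J{\left(m,g \right)} = - 3 g^{2}$
$o{\left(f,r \right)} = -3675 + r$ ($o{\left(f,r \right)} = r - 3 \cdot 35^{2} = r - 3675 = -3675 + r$)
$\frac{1212059 + 27054 \cdot 48}{33 \left(Q{\left(18 \right)} + 156\right) + \left(o{\left(-864,-676 \right)} - -24328\right)} = \frac{1212059 + 27054 \cdot 48}{33 \left(13 + 156\right) - -19977} = \frac{1212059 + 1298592}{33 \cdot 169 + \left(-4351 + 24328\right)} = \frac{2510651}{5577 + 19977} = \frac{2510651}{25554}$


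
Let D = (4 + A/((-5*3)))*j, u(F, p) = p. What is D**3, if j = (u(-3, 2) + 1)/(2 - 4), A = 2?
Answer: -24389/125 ≈ -195.11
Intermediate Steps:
j = -3/2 (j = (2 + 1)/(2 - 4) = 3/(-2) = -1/2*3 = -3/2 ≈ -1.5000)
D = -29/5 (D = (4 + 2/((-5*3)))*(-3/2) = (4 + 2/(-15))*(-3/2) = (4 + 2*(-1/15))*(-3/2) = (4 - 2/15)*(-3/2) = (58/15)*(-3/2) = -29/5 ≈ -5.8000)
D**3 = (-29/5)**3 = -24389/125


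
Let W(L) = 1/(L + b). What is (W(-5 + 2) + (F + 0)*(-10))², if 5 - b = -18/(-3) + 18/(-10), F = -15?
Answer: 2706025/121 ≈ 22364.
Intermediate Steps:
b = ⅘ (b = 5 - (-18/(-3) + 18/(-10)) = 5 - (-18*(-⅓) + 18*(-⅒)) = 5 - (6 - 9/5) = 5 - 1*21/5 = 5 - 21/5 = ⅘ ≈ 0.80000)
W(L) = 1/(⅘ + L) (W(L) = 1/(L + ⅘) = 1/(⅘ + L))
(W(-5 + 2) + (F + 0)*(-10))² = (5/(4 + 5*(-5 + 2)) + (-15 + 0)*(-10))² = (5/(4 + 5*(-3)) - 15*(-10))² = (5/(4 - 15) + 150)² = (5/(-11) + 150)² = (5*(-1/11) + 150)² = (-5/11 + 150)² = (1645/11)² = 2706025/121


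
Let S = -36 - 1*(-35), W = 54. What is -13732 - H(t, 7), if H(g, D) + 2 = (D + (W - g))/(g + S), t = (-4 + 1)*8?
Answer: -68633/5 ≈ -13727.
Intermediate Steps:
S = -1 (S = -36 + 35 = -1)
t = -24 (t = -3*8 = -24)
H(g, D) = -2 + (54 + D - g)/(-1 + g) (H(g, D) = -2 + (D + (54 - g))/(g - 1) = -2 + (54 + D - g)/(-1 + g))
-13732 - H(t, 7) = -13732 - (56 + 7 - 3*(-24))/(-1 - 24) = -13732 - (56 + 7 + 72)/(-25) = -13732 - (-1)*135/25 = -13732 - 1*(-27/5) = -13732 + 27/5 = -68633/5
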